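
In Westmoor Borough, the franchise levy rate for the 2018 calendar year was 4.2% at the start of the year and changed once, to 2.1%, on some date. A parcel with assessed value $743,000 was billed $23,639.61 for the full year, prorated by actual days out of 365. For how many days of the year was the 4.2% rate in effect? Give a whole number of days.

188 days

Let d = days at the first rate; then 365 − d days at the second rate.
$743,000 × [4.2%·d + 2.1%·(365−d)] / 365 = $23,639.61
Solving gives d = 188, so the new rate took effect on 8 July 2018.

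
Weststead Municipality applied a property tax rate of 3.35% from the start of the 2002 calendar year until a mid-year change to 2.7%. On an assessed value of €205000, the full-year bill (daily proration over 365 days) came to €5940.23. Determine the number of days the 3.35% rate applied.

Let d = days at the first rate; then 365 − d days at the second rate.
€205000 × [3.35%·d + 2.7%·(365−d)] / 365 = €5940.23
Solving gives d = 111, so the new rate took effect on 22 Apr 2002.

111 days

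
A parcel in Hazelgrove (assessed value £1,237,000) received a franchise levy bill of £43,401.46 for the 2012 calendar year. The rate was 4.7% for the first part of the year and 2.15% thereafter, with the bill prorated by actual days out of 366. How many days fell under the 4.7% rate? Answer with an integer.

Let d = days at the first rate; then 366 − d days at the second rate.
£1,237,000 × [4.7%·d + 2.15%·(366−d)] / 366 = £43,401.46
Solving gives d = 195, so the new rate took effect on 14 July 2012.

195 days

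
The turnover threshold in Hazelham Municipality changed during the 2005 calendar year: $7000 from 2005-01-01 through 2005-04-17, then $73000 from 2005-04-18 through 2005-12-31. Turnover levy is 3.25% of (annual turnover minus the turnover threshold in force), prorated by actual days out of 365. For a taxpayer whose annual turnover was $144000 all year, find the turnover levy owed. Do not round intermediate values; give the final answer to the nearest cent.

2005-01-01 to 2005-04-17: 107 days, exemption $7000 → ($144000 − $7000) × 3.25% × 107/365 = $1305.2534
2005-04-18 to 2005-12-31: 258 days, exemption $73000 → ($144000 − $73000) × 3.25% × 258/365 = $1631.0548
Total = $2936.3082

$2936.31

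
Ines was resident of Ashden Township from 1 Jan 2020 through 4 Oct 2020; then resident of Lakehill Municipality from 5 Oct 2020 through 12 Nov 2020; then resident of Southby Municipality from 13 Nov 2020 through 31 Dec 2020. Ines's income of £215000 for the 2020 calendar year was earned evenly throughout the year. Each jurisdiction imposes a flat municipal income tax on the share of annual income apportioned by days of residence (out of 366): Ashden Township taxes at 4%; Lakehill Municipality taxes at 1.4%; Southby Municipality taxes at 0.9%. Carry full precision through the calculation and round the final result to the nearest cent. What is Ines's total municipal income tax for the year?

£7112.04

Ashden Township, 1 Jan – 4 Oct 2020: 278 days → £215000 × 4% × 278/366 = £6532.2404
Lakehill Municipality, 5 Oct – 12 Nov 2020: 39 days → £215000 × 1.4% × 39/366 = £320.7377
Southby Municipality, 13 Nov – 31 Dec 2020: 49 days → £215000 × 0.9% × 49/366 = £259.0574
Total = £7112.0355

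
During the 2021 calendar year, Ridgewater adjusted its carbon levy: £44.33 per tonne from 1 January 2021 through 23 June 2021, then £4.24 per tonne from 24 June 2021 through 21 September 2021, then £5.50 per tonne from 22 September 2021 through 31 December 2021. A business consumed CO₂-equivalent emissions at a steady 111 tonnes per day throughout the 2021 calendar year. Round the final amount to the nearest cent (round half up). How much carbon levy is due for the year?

£960,207.72

1 January – 23 June 2021: 174 days × 111 tonnes/day = 19,314 tonnes at £44.33/tonne → £856,189.62
24 June – 21 September 2021: 90 days × 111 tonnes/day = 9,990 tonnes at £4.24/tonne → £42,357.60
22 September – 31 December 2021: 101 days × 111 tonnes/day = 11,211 tonnes at £5.50/tonne → £61,660.50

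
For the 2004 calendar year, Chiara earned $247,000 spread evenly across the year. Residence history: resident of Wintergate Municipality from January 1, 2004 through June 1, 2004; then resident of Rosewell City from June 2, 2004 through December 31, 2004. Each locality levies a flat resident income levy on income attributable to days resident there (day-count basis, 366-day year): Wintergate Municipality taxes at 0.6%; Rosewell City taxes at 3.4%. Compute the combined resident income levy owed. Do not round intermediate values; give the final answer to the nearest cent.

$5,506.89

Wintergate Municipality, January 1 – June 1, 2004: 153 days → $247,000 × 0.6% × 153/366 = $619.5246
Rosewell City, June 2 – December 31, 2004: 213 days → $247,000 × 3.4% × 213/366 = $4,887.3607
Total = $5,506.8852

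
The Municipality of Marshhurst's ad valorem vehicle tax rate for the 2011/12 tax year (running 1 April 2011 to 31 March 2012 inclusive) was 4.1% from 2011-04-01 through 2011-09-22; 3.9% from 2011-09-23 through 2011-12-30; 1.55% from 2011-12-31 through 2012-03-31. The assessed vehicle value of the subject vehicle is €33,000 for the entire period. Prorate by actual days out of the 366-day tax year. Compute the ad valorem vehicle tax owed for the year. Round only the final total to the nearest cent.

2011-04-01 to 2011-09-22: 175 days at 4.1% → €33,000 × 4.1% × 175/366 = €646.9262
2011-09-23 to 2011-12-30: 99 days at 3.9% → €33,000 × 3.9% × 99/366 = €348.1230
2011-12-31 to 2012-03-31: 92 days at 1.55% → €33,000 × 1.55% × 92/366 = €128.5738
Total = €1,123.6230

€1,123.62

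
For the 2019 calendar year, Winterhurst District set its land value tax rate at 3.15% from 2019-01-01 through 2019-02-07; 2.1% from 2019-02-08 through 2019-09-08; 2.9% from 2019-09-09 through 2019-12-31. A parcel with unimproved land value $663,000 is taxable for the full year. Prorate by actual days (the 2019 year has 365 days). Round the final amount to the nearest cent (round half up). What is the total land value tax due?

$16,304.35

2019-01-01 to 2019-02-07: 38 days at 3.15% → $663,000 × 3.15% × 38/365 = $2,174.2767
2019-02-08 to 2019-09-08: 213 days at 2.1% → $663,000 × 2.1% × 213/365 = $8,124.9288
2019-09-09 to 2019-12-31: 114 days at 2.9% → $663,000 × 2.9% × 114/365 = $6,005.1452
Total = $16,304.3507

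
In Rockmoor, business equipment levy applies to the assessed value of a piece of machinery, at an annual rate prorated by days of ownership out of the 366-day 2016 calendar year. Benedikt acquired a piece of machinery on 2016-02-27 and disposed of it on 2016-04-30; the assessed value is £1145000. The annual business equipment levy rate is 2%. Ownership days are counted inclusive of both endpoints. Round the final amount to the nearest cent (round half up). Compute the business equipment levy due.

Days held (2016-02-27 to 2016-04-30): 64 out of 366
Tax = £1145000 × 2% × 64/366 = £4004.3716

£4004.37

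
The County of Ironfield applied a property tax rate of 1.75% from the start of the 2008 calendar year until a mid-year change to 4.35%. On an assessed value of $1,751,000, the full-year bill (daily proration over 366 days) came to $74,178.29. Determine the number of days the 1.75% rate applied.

Let d = days at the first rate; then 366 − d days at the second rate.
$1,751,000 × [1.75%·d + 4.35%·(366−d)] / 366 = $74,178.29
Solving gives d = 16, so the new rate took effect on January 17, 2008.

16 days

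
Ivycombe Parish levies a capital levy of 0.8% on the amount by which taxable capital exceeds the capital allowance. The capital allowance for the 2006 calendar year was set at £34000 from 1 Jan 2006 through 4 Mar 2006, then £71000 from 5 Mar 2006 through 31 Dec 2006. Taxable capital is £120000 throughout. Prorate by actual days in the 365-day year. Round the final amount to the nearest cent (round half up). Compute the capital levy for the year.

£443.09

1 Jan – 4 Mar 2006: 63 days, exemption £34000 → (£120000 − £34000) × 0.8% × 63/365 = £118.7507
5 Mar – 31 Dec 2006: 302 days, exemption £71000 → (£120000 − £71000) × 0.8% × 302/365 = £324.3397
Total = £443.0904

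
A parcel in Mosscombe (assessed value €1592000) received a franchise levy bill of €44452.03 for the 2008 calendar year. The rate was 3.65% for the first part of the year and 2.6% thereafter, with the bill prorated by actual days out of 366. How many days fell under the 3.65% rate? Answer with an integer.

67 days

Let d = days at the first rate; then 366 − d days at the second rate.
€1592000 × [3.65%·d + 2.6%·(366−d)] / 366 = €44452.03
Solving gives d = 67, so the new rate took effect on 8 Mar 2008.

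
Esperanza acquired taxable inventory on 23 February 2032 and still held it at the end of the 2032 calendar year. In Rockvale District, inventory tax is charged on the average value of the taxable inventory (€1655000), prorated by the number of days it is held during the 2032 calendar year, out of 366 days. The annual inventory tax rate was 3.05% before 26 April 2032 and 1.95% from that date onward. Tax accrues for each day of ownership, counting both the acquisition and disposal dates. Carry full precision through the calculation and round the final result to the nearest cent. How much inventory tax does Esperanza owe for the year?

23 February – 25 April 2032: 63 days at 3.05% → €1655000 × 3.05% × 63/366 = €8688.7500
26 April – 31 December 2032: 250 days at 1.95% → €1655000 × 1.95% × 250/366 = €22044.0574
Total = €30732.8074

€30732.81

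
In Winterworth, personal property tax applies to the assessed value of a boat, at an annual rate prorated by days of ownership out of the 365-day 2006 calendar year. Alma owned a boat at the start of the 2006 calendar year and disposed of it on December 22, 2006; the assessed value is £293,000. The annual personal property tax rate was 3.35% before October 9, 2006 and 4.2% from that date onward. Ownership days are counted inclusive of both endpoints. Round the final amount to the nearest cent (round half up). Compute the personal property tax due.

£10,085.22

January 1 – October 8, 2006: 281 days at 3.35% → £293,000 × 3.35% × 281/365 = £7,556.5904
October 9 – December 22, 2006: 75 days at 4.2% → £293,000 × 4.2% × 75/365 = £2,528.6301
Total = £10,085.2205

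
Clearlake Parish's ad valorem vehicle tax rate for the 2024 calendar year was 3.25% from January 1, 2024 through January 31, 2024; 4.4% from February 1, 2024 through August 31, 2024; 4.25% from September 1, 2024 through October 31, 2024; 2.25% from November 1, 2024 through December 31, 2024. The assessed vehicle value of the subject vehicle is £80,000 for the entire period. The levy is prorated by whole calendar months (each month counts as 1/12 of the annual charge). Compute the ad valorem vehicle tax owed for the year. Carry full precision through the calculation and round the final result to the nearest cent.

January 1 – January 31, 2024: 1 month at 3.25% → £80,000 × 3.25% × 1/12 = £216.6667
February 1 – August 31, 2024: 7 months at 4.4% → £80,000 × 4.4% × 7/12 = £2,053.3333
September 1 – October 31, 2024: 2 months at 4.25% → £80,000 × 4.25% × 2/12 = £566.6667
November 1 – December 31, 2024: 2 months at 2.25% → £80,000 × 2.25% × 2/12 = £300.0000
Total = £3,136.6667

£3,136.67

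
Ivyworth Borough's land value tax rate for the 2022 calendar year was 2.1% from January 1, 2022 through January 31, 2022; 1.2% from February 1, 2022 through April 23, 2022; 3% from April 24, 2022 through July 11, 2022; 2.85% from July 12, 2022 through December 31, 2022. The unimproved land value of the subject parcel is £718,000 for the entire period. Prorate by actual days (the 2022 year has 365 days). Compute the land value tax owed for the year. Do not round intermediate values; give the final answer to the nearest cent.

January 1 – January 31, 2022: 31 days at 2.1% → £718,000 × 2.1% × 31/365 = £1,280.5973
February 1 – April 23, 2022: 82 days at 1.2% → £718,000 × 1.2% × 82/365 = £1,935.6493
April 24 – July 11, 2022: 79 days at 3% → £718,000 × 3% × 79/365 = £4,662.0822
July 12 – December 31, 2022: 173 days at 2.85% → £718,000 × 2.85% × 173/365 = £9,698.9014
Total = £17,577.2301

£17,577.23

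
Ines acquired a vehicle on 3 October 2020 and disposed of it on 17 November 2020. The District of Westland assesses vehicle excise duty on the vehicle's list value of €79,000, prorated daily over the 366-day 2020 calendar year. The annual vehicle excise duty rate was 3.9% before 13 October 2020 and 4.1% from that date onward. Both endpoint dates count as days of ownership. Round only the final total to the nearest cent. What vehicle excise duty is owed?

3 October – 12 October 2020: 10 days at 3.9% → €79,000 × 3.9% × 10/366 = €84.1803
13 October – 17 November 2020: 36 days at 4.1% → €79,000 × 4.1% × 36/366 = €318.5902
Total = €402.7705

€402.77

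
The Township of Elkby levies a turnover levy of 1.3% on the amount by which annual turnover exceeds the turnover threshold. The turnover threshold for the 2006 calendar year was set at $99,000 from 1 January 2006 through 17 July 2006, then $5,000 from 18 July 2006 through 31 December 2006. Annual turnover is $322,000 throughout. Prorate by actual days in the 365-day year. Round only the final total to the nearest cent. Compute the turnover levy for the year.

1 January – 17 July 2006: 198 days, exemption $99,000 → ($322,000 − $99,000) × 1.3% × 198/365 = $1,572.6082
18 July – 31 December 2006: 167 days, exemption $5,000 → ($322,000 − $5,000) × 1.3% × 167/365 = $1,885.4986
Total = $3,458.1068

$3,458.11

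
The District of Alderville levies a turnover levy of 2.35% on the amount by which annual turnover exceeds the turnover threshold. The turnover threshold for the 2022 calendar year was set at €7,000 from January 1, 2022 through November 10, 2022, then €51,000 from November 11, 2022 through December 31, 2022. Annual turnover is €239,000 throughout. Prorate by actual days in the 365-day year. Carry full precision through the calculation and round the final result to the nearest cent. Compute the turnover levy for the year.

€5,307.52

January 1 – November 10, 2022: 314 days, exemption €7,000 → (€239,000 − €7,000) × 2.35% × 314/365 = €4,690.2137
November 11 – December 31, 2022: 51 days, exemption €51,000 → (€239,000 − €51,000) × 2.35% × 51/365 = €617.3096
Total = €5,307.5233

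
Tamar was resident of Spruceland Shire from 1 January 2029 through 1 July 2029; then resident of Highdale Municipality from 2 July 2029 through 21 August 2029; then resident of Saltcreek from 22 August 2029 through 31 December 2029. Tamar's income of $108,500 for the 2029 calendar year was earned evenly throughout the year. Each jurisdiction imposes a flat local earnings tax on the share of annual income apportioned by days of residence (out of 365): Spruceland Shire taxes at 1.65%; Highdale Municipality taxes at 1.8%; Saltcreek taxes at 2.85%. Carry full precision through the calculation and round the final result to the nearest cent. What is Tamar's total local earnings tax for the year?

$2,283.85

Spruceland Shire, 1 January – 1 July 2029: 182 days → $108,500 × 1.65% × 182/365 = $892.6726
Highdale Municipality, 2 July – 21 August 2029: 51 days → $108,500 × 1.8% × 51/365 = $272.8849
Saltcreek, 22 August – 31 December 2029: 132 days → $108,500 × 2.85% × 132/365 = $1,118.2932
Total = $2,283.8507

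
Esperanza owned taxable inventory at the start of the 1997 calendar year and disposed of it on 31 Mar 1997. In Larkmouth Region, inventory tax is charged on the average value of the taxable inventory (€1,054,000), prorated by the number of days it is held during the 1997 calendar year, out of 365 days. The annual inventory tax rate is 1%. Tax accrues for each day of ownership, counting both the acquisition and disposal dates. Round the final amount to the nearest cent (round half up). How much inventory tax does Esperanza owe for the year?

Days held (1 Jan – 31 Mar 1997): 90 out of 365
Tax = €1,054,000 × 1% × 90/365 = €2,598.9041

€2,598.90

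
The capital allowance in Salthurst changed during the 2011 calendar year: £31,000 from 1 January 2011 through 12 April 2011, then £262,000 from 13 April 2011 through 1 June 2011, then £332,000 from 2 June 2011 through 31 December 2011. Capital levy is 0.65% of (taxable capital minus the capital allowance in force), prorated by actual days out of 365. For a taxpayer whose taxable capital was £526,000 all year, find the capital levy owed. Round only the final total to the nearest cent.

£1,870.08

1 January – 12 April 2011: 102 days, exemption £31,000 → (£526,000 − £31,000) × 0.65% × 102/365 = £899.1370
13 April – 1 June 2011: 50 days, exemption £262,000 → (£526,000 − £262,000) × 0.65% × 50/365 = £235.0685
2 June – 31 December 2011: 213 days, exemption £332,000 → (£526,000 − £332,000) × 0.65% × 213/365 = £735.8712
Total = £1,870.0767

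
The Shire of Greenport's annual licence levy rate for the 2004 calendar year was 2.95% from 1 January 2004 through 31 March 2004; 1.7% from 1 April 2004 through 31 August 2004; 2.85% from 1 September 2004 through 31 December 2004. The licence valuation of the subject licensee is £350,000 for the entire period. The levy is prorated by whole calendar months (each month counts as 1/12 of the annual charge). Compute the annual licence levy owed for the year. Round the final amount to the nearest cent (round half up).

£8,385.42

1 January – 31 March 2004: 3 months at 2.95% → £350,000 × 2.95% × 3/12 = £2,581.2500
1 April – 31 August 2004: 5 months at 1.7% → £350,000 × 1.7% × 5/12 = £2,479.1667
1 September – 31 December 2004: 4 months at 2.85% → £350,000 × 2.85% × 4/12 = £3,325.0000
Total = £8,385.4167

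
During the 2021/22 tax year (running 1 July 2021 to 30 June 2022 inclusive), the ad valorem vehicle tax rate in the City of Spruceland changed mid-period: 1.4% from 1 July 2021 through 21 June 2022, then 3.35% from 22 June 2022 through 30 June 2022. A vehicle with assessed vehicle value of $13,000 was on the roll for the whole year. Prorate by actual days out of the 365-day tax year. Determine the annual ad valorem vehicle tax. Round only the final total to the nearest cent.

$188.25

1 July 2021 – 21 June 2022: 356 days at 1.4% → $13,000 × 1.4% × 356/365 = $177.5123
22 June – 30 June 2022: 9 days at 3.35% → $13,000 × 3.35% × 9/365 = $10.7384
Total = $188.2507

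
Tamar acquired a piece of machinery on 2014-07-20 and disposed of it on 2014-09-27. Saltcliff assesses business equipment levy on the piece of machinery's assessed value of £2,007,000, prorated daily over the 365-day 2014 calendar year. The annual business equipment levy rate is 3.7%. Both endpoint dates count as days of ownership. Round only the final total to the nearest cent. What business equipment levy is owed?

£14,241.45

Days held (2014-07-20 to 2014-09-27): 70 out of 365
Tax = £2,007,000 × 3.7% × 70/365 = £14,241.4521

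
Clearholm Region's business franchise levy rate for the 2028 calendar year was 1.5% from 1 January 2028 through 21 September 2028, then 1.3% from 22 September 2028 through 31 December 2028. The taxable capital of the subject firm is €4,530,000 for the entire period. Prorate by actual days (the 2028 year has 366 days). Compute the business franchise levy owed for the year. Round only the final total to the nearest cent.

1 January – 21 September 2028: 265 days at 1.5% → €4,530,000 × 1.5% × 265/366 = €49,198.7705
22 September – 31 December 2028: 101 days at 1.3% → €4,530,000 × 1.3% × 101/366 = €16,251.0656
Total = €65,449.8361

€65,449.84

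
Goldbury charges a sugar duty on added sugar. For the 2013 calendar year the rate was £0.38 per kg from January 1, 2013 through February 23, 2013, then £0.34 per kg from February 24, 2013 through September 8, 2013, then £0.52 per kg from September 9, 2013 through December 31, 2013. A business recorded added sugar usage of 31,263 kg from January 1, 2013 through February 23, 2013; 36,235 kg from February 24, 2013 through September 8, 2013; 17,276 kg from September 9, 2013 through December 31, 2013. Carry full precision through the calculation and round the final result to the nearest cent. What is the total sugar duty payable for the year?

January 1 – February 23, 2013: 31,263 kg at £0.38/kg → £11,879.94
February 24 – September 8, 2013: 36,235 kg at £0.34/kg → £12,319.90
September 9 – December 31, 2013: 17,276 kg at £0.52/kg → £8,983.52

£33,183.36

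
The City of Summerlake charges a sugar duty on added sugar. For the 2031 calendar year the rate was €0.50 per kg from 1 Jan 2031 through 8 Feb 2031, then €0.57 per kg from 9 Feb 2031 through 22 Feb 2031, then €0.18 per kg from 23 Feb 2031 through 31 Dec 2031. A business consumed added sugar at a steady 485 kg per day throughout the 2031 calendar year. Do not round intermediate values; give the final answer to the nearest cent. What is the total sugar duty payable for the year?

€40,565.40

1 Jan – 8 Feb 2031: 39 days × 485 kg/day = 18,915 kg at €0.50/kg → €9,457.50
9 Feb – 22 Feb 2031: 14 days × 485 kg/day = 6,790 kg at €0.57/kg → €3,870.30
23 Feb – 31 Dec 2031: 312 days × 485 kg/day = 151,320 kg at €0.18/kg → €27,237.60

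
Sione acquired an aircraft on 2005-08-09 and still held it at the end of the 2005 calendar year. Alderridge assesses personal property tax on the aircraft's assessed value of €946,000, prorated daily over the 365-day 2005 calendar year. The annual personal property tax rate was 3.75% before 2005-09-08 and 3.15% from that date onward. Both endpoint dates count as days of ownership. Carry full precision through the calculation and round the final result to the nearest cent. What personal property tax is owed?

€12,304.48

2005-08-09 to 2005-09-07: 30 days at 3.75% → €946,000 × 3.75% × 30/365 = €2,915.7534
2005-09-08 to 2005-12-31: 115 days at 3.15% → €946,000 × 3.15% × 115/365 = €9,388.7260
Total = €12,304.4795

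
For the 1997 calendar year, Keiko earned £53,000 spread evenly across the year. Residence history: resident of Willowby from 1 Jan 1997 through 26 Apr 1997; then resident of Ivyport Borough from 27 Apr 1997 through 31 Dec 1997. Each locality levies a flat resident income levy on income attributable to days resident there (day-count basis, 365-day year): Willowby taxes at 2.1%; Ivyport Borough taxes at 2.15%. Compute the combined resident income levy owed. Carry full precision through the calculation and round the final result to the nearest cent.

£1,131.08

Willowby, 1 Jan – 26 Apr 1997: 116 days → £53,000 × 2.1% × 116/365 = £353.7205
Ivyport Borough, 27 Apr – 31 Dec 1997: 249 days → £53,000 × 2.15% × 249/365 = £777.3575
Total = £1,131.0781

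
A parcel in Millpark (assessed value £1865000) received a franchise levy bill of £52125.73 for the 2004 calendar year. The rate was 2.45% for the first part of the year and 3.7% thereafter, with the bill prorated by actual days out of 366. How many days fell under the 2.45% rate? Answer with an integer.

265 days

Let d = days at the first rate; then 366 − d days at the second rate.
£1865000 × [2.45%·d + 3.7%·(366−d)] / 366 = £52125.73
Solving gives d = 265, so the new rate took effect on 22 September 2004.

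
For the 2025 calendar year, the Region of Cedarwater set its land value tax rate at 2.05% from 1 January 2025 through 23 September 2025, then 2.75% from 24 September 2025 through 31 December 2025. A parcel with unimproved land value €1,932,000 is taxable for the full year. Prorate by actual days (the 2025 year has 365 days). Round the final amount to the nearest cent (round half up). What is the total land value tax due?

€43,274.15

1 January – 23 September 2025: 266 days at 2.05% → €1,932,000 × 2.05% × 266/365 = €28,863.5507
24 September – 31 December 2025: 99 days at 2.75% → €1,932,000 × 2.75% × 99/365 = €14,410.6027
Total = €43,274.1534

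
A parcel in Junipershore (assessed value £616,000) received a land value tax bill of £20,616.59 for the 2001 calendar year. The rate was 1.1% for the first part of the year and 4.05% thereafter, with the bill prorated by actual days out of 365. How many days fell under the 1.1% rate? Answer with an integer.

Let d = days at the first rate; then 365 − d days at the second rate.
£616,000 × [1.1%·d + 4.05%·(365−d)] / 365 = £20,616.59
Solving gives d = 87, so the new rate took effect on 29 March 2001.

87 days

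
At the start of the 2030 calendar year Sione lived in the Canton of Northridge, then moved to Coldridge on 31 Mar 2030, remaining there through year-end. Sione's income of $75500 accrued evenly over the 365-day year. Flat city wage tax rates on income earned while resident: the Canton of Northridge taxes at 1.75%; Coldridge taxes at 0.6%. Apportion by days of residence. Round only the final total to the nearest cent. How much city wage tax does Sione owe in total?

$664.71

The Canton of Northridge, 1 Jan – 30 Mar 2030: 89 days → $75500 × 1.75% × 89/365 = $322.1678
Coldridge, 31 Mar – 31 Dec 2030: 276 days → $75500 × 0.6% × 276/365 = $342.5425
Total = $664.7103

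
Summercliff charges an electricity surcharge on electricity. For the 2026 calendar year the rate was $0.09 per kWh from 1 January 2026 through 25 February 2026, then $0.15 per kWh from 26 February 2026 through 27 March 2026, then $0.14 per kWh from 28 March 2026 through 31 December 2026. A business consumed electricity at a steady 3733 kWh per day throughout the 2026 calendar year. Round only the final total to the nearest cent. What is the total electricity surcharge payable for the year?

$181,423.80

1 January – 25 February 2026: 56 days × 3733 kWh/day = 209,048 kWh at $0.09/kWh → $18,814.32
26 February – 27 March 2026: 30 days × 3733 kWh/day = 111,990 kWh at $0.15/kWh → $16,798.50
28 March – 31 December 2026: 279 days × 3733 kWh/day = 1,041,507 kWh at $0.14/kWh → $145,810.98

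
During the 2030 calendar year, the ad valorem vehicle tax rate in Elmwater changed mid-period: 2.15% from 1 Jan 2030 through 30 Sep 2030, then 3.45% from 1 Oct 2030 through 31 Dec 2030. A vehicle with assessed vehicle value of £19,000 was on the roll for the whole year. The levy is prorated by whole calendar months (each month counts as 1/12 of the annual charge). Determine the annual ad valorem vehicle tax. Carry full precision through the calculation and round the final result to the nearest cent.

1 Jan – 30 Sep 2030: 9 months at 2.15% → £19,000 × 2.15% × 9/12 = £306.3750
1 Oct – 31 Dec 2030: 3 months at 3.45% → £19,000 × 3.45% × 3/12 = £163.8750
Total = £470.2500

£470.25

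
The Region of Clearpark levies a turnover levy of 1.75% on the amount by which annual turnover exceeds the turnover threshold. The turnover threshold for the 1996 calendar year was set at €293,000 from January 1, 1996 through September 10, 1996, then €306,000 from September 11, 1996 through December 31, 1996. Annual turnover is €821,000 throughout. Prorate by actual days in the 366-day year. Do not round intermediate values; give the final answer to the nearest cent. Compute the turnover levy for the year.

€9,170.38

January 1 – September 10, 1996: 254 days, exemption €293,000 → (€821,000 − €293,000) × 1.75% × 254/366 = €6,412.4590
September 11 – December 31, 1996: 112 days, exemption €306,000 → (€821,000 − €306,000) × 1.75% × 112/366 = €2,757.9235
Total = €9,170.3825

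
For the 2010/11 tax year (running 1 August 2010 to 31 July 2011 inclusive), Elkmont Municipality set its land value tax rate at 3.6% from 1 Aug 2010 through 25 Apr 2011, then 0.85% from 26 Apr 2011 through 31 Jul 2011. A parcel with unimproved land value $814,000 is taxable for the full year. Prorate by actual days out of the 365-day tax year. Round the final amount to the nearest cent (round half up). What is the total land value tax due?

1 Aug 2010 – 25 Apr 2011: 268 days at 3.6% → $814,000 × 3.6% × 268/365 = $21,516.3616
26 Apr – 31 Jul 2011: 97 days at 0.85% → $814,000 × 0.85% × 97/365 = $1,838.7479
Total = $23,355.1096

$23,355.11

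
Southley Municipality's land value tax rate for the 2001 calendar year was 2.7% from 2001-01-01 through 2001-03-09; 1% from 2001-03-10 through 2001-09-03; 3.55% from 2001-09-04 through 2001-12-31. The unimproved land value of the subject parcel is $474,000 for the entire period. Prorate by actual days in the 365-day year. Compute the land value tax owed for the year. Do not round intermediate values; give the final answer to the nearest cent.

2001-01-01 to 2001-03-09: 68 days at 2.7% → $474,000 × 2.7% × 68/365 = $2,384.2849
2001-03-10 to 2001-09-03: 178 days at 1% → $474,000 × 1% × 178/365 = $2,311.5616
2001-09-04 to 2001-12-31: 119 days at 3.55% → $474,000 × 3.55% × 119/365 = $5,486.0630
Total = $10,181.9096

$10,181.91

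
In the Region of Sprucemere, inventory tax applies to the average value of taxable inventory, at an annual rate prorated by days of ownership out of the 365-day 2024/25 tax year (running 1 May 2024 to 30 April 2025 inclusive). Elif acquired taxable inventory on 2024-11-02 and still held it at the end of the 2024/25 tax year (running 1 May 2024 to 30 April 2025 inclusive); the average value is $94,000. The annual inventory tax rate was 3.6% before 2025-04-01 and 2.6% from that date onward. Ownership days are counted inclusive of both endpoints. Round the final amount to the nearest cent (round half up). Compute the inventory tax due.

2024-11-02 to 2025-03-31: 150 days at 3.6% → $94,000 × 3.6% × 150/365 = $1,390.6849
2025-04-01 to 2025-04-30: 30 days at 2.6% → $94,000 × 2.6% × 30/365 = $200.8767
Total = $1,591.5616

$1,591.56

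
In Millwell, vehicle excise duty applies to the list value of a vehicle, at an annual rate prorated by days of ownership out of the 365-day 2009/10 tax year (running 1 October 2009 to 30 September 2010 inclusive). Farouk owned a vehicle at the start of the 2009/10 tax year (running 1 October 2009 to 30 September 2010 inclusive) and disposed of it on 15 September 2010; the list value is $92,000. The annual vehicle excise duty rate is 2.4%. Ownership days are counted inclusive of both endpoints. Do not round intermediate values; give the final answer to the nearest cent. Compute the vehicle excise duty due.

Days held (1 October 2009 – 15 September 2010): 350 out of 365
Tax = $92,000 × 2.4% × 350/365 = $2,117.2603

$2,117.26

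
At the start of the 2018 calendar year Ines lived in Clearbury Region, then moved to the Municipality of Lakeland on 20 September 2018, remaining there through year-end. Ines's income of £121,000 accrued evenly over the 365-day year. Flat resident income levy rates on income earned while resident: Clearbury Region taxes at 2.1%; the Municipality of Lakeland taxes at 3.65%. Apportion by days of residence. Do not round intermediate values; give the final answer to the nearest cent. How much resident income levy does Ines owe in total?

£3,070.25

Clearbury Region, 1 January – 19 September 2018: 262 days → £121,000 × 2.1% × 262/365 = £1,823.9507
The Municipality of Lakeland, 20 September – 31 December 2018: 103 days → £121,000 × 3.65% × 103/365 = £1,246.3000
Total = £3,070.2507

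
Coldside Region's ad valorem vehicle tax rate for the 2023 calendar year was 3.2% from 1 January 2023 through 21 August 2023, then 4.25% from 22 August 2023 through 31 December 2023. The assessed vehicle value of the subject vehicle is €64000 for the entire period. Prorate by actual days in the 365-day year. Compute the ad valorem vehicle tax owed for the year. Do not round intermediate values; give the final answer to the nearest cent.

1 January – 21 August 2023: 233 days at 3.2% → €64000 × 3.2% × 233/365 = €1307.3534
22 August – 31 December 2023: 132 days at 4.25% → €64000 × 4.25% × 132/365 = €983.6712
Total = €2291.0247

€2291.02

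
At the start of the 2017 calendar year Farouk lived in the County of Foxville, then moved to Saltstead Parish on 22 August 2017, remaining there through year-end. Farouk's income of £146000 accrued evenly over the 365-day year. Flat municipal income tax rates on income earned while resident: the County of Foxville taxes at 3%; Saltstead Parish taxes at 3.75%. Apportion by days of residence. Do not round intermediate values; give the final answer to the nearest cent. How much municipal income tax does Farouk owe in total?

£4776.00

The County of Foxville, 1 January – 21 August 2017: 233 days → £146000 × 3% × 233/365 = £2796.0000
Saltstead Parish, 22 August – 31 December 2017: 132 days → £146000 × 3.75% × 132/365 = £1980.0000
Total = £4776.0000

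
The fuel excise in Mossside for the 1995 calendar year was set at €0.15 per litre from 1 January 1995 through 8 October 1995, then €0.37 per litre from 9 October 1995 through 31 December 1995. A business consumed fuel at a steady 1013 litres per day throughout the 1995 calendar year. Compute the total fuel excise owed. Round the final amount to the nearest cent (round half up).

1 January – 8 October 1995: 281 days × 1013 litres/day = 284,653 litres at €0.15/litre → €42,697.95
9 October – 31 December 1995: 84 days × 1013 litres/day = 85,092 litres at €0.37/litre → €31,484.04

€74,181.99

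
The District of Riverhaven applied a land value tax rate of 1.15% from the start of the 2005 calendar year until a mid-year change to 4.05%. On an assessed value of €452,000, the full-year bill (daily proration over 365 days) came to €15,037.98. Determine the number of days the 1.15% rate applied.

Let d = days at the first rate; then 365 − d days at the second rate.
€452,000 × [1.15%·d + 4.05%·(365−d)] / 365 = €15,037.98
Solving gives d = 91, so the new rate took effect on 2 April 2005.

91 days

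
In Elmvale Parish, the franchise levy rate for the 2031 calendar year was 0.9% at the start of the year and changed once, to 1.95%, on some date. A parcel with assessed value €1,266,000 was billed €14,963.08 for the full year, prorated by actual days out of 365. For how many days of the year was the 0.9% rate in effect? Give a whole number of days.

Let d = days at the first rate; then 365 − d days at the second rate.
€1,266,000 × [0.9%·d + 1.95%·(365−d)] / 365 = €14,963.08
Solving gives d = 267, so the new rate took effect on 25 Sep 2031.

267 days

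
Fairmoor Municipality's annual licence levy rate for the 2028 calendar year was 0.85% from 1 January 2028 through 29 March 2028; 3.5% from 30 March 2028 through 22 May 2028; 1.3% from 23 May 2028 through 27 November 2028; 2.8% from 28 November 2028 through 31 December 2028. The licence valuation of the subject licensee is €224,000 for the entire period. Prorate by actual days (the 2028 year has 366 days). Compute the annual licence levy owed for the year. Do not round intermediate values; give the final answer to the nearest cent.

€3,706.10

1 January – 29 March 2028: 89 days at 0.85% → €224,000 × 0.85% × 89/366 = €462.9945
30 March – 22 May 2028: 54 days at 3.5% → €224,000 × 3.5% × 54/366 = €1,156.7213
23 May – 27 November 2028: 189 days at 1.3% → €224,000 × 1.3% × 189/366 = €1,503.7377
28 November – 31 December 2028: 34 days at 2.8% → €224,000 × 2.8% × 34/366 = €582.6448
Total = €3,706.0984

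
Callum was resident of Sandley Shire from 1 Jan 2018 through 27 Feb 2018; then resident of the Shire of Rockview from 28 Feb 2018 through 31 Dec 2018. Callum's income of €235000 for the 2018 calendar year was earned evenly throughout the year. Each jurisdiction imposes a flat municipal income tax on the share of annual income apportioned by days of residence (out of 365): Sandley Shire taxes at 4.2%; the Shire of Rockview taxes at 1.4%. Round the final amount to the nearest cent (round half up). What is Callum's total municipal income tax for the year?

€4335.59

Sandley Shire, 1 Jan – 27 Feb 2018: 58 days → €235000 × 4.2% × 58/365 = €1568.3836
The Shire of Rockview, 28 Feb – 31 Dec 2018: 307 days → €235000 × 1.4% × 307/365 = €2767.2055
Total = €4335.5890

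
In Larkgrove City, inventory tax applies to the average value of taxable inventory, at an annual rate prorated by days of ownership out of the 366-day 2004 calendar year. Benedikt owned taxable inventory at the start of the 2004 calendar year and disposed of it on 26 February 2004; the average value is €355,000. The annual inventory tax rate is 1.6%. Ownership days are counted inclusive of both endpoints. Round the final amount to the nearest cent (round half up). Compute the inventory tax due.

Days held (1 January – 26 February 2004): 57 out of 366
Tax = €355,000 × 1.6% × 57/366 = €884.5902

€884.59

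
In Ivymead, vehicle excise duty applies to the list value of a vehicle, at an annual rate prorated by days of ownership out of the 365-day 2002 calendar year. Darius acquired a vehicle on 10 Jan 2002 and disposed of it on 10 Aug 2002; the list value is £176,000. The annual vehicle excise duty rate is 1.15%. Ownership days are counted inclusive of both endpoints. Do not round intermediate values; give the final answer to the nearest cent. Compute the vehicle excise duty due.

Days held (10 Jan – 10 Aug 2002): 213 out of 365
Tax = £176,000 × 1.15% × 213/365 = £1,181.1288

£1,181.13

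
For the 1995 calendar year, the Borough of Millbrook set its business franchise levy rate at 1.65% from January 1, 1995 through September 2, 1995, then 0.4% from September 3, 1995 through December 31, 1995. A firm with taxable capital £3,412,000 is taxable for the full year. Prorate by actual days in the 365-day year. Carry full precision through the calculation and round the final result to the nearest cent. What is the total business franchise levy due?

January 1 – September 2, 1995: 245 days at 1.65% → £3,412,000 × 1.65% × 245/365 = £37,789.0685
September 3 – December 31, 1995: 120 days at 0.4% → £3,412,000 × 0.4% × 120/365 = £4,487.0137
Total = £42,276.0822

£42,276.08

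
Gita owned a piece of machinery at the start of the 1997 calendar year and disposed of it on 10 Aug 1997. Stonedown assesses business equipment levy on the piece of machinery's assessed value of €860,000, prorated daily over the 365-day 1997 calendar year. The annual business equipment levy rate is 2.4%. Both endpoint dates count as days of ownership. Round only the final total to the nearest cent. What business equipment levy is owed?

Days held (1 Jan – 10 Aug 1997): 222 out of 365
Tax = €860,000 × 2.4% × 222/365 = €12,553.6438

€12,553.64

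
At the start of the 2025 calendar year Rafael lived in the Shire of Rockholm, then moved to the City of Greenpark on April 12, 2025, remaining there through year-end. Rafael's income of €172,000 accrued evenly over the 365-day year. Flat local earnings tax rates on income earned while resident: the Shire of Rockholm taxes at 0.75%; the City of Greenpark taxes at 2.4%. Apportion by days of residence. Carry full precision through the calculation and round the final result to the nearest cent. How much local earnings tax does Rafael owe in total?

The Shire of Rockholm, January 1 – April 11, 2025: 101 days → €172,000 × 0.75% × 101/365 = €356.9589
The City of Greenpark, April 12 – December 31, 2025: 264 days → €172,000 × 2.4% × 264/365 = €2,985.7315
Total = €3,342.6904

€3,342.69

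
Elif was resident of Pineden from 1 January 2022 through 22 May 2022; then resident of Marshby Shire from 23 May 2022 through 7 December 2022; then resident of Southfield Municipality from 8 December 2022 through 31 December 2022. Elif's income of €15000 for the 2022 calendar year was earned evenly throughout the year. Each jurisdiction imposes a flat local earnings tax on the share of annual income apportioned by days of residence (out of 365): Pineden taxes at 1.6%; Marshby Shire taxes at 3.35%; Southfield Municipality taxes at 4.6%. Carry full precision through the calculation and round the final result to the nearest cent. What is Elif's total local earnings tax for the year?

€412.71

Pineden, 1 January – 22 May 2022: 142 days → €15000 × 1.6% × 142/365 = €93.3699
Marshby Shire, 23 May – 7 December 2022: 199 days → €15000 × 3.35% × 199/365 = €273.9658
Southfield Municipality, 8 December – 31 December 2022: 24 days → €15000 × 4.6% × 24/365 = €45.3699
Total = €412.7055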